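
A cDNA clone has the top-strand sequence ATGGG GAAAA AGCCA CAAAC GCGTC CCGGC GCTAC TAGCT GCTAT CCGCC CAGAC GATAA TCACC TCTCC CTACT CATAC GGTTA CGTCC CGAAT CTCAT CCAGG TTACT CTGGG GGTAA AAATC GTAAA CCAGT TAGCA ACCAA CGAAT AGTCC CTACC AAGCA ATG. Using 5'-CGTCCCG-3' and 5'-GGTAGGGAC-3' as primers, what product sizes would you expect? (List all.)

The forward primer CGTCCCG matches the top strand at positions 22–28, 86–92.
The reverse primer's reverse complement is GTCCCTACC, matching at positions 152–160.
Each forward site pairs with the reverse site to give a product ending at position 160: sizes 139, 75 bp.

139 bp, 75 bp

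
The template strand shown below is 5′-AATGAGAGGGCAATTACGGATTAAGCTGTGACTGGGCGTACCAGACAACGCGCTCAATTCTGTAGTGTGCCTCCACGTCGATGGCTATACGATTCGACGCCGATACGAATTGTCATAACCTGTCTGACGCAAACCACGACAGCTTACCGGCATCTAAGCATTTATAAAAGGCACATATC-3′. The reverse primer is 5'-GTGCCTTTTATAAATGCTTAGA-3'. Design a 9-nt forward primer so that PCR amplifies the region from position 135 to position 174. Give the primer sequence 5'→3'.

5'-CACGACAGC-3'

The reverse primer's reverse complement TCTAAGCATTTATAAAAGGCAC matches the template at positions 153–174; the product starts at position 135.
The forward primer is identical to the top strand over positions 135–143: CACGACAGC.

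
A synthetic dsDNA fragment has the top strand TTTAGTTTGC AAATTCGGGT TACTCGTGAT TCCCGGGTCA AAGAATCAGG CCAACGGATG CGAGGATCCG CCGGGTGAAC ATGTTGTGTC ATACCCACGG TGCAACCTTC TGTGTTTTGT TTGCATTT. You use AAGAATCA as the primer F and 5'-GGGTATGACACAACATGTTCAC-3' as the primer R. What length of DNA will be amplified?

The forward primer matches the template at positions 41–48.
The reverse primer's reverse complement is GTGAACATGTTGTGTCATACCC, which matches the template at positions 75–96.
The product runs from position 41 to position 96, so its length is 96 − 41 + 1 = 56 bp.

56 bp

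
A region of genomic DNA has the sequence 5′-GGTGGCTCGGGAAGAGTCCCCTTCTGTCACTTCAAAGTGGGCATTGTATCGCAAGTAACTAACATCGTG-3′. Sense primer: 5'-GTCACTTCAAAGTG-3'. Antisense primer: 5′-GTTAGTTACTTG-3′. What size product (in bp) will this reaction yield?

38 bp

The forward primer matches the template at positions 26–39.
Reverse complement of the reverse primer: CAAGTAACTAAC. This occurs on the top strand at positions 52–63.
The product runs from position 26 to position 63, so its length is 63 − 26 + 1 = 38 bp.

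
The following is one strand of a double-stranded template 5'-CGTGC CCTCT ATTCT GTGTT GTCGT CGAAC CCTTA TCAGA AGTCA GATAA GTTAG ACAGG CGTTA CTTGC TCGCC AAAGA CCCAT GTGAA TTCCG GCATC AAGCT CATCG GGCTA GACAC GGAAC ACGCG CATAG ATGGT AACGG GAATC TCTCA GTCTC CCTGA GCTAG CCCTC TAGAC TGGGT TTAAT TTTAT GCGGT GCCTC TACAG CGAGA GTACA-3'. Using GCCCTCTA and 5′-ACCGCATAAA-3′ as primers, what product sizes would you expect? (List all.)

The forward primer GCCCTCTA matches the top strand at positions 4–11, 170–177.
The reverse primer's reverse complement is TTTATGCGGT, matching at positions 191–200.
Each forward site pairs with the reverse site to give a product ending at position 200: sizes 197, 31 bp.

197 bp, 31 bp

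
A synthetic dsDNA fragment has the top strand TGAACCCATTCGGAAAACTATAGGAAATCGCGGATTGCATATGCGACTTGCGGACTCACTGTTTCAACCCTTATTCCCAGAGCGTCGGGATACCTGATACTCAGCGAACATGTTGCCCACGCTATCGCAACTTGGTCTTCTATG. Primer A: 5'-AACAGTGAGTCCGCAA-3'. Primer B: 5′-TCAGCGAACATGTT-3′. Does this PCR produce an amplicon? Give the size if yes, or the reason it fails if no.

Primer A (AACAGTGAGTCCGCAA) has reverse complement TTGCGGACTCACTGTT, which matches the top strand at positions 48–63; primer A anneals to the top strand there with its 3' end pointing upstream toward position 48.
Primer B (TCAGCGAACATGTT) matches the top strand directly at positions 101–114; it anneals to the bottom strand with its 3' end pointing downstream toward position 114.
The 3' ends diverge (primer A extends toward position 1, primer B toward position 144), so the primers never converge on a shared product.

No product — the primers' 3' ends point away from each other.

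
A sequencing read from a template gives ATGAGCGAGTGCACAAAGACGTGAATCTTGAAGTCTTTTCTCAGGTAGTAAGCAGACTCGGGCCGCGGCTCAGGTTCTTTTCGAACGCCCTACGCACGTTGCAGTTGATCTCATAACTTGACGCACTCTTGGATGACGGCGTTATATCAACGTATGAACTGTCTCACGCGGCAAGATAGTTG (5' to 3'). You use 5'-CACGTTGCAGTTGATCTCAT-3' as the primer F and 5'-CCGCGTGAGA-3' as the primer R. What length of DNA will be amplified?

77 bp

The forward primer matches the template at positions 95–114.
Taking the reverse complement of CCGCGTGAGA gives TCTCACGCGG, found at positions 162–171 on the template; the primer anneals here to the top strand with its 3' end pointing upstream.
Product length = (reverse-primer end) − (forward-primer start) + 1 = 171 − 95 + 1 = 77 bp.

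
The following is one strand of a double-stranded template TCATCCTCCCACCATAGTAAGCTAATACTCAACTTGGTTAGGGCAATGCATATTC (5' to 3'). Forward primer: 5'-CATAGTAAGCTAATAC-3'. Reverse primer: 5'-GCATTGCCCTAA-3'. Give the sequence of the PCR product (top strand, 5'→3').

5'-CATAGTAAGCTAATACTCAACTTGGTTAGGGCAATGC-3'

Scanning the template, CATAGTAAGCTAATAC occurs at positions 13–28; this primer anneals to the bottom strand there with its 3' end pointing downstream.
Taking the reverse complement of GCATTGCCCTAA gives TTAGGGCAATGC, found at positions 38–49 on the template; the primer anneals here to the top strand with its 3' end pointing upstream.
The product is the template from position 13 through 49 (37 bp).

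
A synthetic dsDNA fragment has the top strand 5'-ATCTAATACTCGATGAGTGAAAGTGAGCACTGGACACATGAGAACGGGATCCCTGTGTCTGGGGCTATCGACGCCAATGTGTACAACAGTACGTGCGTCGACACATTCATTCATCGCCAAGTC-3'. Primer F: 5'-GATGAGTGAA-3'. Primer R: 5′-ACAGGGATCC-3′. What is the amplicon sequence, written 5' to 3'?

5'-GATGAGTGAAAGTGAGCACTGGACACATGAGAACGGGATCCCTGT-3'

Scanning the template, GATGAGTGAA occurs at positions 12–21; this primer anneals to the bottom strand there with its 3' end pointing downstream.
Reverse complement of the reverse primer: GGATCCCTGT. This occurs on the top strand at positions 47–56.
The product is the template from position 12 through 56 (45 bp).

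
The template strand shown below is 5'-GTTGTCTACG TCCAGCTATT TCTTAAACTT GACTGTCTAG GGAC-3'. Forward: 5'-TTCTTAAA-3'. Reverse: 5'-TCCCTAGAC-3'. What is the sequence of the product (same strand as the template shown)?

The forward primer matches the template at positions 20–27.
Taking the reverse complement of TCCCTAGAC gives GTCTAGGGA, found at positions 35–43 on the template; the primer anneals here to the top strand with its 3' end pointing upstream.
The product is the template from position 20 through 43 (24 bp).

5'-TTCTTAAACTTGACTGTCTAGGGA-3'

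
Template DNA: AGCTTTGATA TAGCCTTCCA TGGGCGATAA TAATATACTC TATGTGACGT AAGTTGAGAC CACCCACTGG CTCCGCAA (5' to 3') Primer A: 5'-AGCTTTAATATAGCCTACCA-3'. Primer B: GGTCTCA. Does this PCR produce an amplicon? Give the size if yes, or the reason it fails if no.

Primer A (AGCTTTAATATAGCCTACCA) does not match the top strand, and its reverse complement TGGTAGGCTATATTAAAGCT does not match either.
With no annealing site for primer A, no amplification occurs.

No product — primer A has no binding site in the template.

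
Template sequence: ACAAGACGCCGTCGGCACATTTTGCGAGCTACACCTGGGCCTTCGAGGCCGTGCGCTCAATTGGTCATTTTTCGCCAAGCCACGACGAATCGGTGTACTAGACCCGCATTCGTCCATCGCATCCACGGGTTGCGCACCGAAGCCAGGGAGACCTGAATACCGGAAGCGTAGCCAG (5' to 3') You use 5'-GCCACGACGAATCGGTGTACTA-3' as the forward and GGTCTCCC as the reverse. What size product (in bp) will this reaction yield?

Scanning the template, GCCACGACGAATCGGTGTACTA occurs at positions 79–100; this primer anneals to the bottom strand there with its 3' end pointing downstream.
Reverse complement of the reverse primer: GGGAGACC. This occurs on the top strand at positions 146–153.
Amplicon spans positions 79–153: 75 bp.

75 bp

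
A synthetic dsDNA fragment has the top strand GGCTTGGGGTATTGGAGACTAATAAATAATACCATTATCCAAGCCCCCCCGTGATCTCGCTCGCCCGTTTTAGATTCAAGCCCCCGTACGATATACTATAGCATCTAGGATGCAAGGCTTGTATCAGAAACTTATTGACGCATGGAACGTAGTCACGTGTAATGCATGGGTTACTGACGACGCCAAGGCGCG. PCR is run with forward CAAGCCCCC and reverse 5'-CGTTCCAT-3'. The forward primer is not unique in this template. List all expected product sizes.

110 bp, 73 bp

The forward primer CAAGCCCCC matches the top strand at positions 40–48, 77–85.
The reverse primer's reverse complement is ATGGAACG, matching at positions 142–149.
Each forward site pairs with the reverse site to give a product ending at position 149: sizes 110, 73 bp.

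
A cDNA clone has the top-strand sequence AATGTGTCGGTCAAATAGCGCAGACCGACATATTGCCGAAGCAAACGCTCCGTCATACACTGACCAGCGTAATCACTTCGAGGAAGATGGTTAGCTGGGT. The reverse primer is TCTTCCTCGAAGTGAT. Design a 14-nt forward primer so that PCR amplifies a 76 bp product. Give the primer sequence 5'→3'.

The reverse primer's reverse complement ATCACTTCGAGGAAGA matches the template at positions 72–87, so the product ends at position 87.
A 76 bp product then starts at position 87 − 76 + 1 = 12.
The forward primer is identical to the top strand there: CAAATAGCGCAGAC.

5'-CAAATAGCGCAGAC-3'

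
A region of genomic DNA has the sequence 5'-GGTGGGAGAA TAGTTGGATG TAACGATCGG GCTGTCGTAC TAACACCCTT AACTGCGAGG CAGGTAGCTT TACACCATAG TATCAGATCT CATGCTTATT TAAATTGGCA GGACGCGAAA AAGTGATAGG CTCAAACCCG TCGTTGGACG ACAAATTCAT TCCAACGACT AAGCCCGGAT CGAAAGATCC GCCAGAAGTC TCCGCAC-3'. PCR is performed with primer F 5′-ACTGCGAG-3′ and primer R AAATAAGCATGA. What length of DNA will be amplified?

50 bp

Scanning the template, ACTGCGAG occurs at positions 52–59; this primer anneals to the bottom strand there with its 3' end pointing downstream.
Reverse complement of the reverse primer: TCATGCTTATTT. This occurs on the top strand at positions 90–101.
Product length = (reverse-primer end) − (forward-primer start) + 1 = 101 − 52 + 1 = 50 bp.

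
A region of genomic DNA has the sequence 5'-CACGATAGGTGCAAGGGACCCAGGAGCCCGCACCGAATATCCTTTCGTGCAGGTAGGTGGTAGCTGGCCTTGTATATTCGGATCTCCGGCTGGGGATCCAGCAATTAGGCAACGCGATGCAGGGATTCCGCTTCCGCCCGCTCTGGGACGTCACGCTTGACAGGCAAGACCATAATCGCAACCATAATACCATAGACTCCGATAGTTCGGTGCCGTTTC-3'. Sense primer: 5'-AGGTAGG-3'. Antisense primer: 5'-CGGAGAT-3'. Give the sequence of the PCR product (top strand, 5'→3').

5'-AGGTAGGTGGTAGCTGGCCTTGTATATTCGGATCTCCG-3'

Forward primer AGGTAGG is found on the top strand at positions 51–57.
Taking the reverse complement of CGGAGAT gives ATCTCCG, found at positions 82–88 on the template; the primer anneals here to the top strand with its 3' end pointing upstream.
The product is the template from position 51 through 88 (38 bp).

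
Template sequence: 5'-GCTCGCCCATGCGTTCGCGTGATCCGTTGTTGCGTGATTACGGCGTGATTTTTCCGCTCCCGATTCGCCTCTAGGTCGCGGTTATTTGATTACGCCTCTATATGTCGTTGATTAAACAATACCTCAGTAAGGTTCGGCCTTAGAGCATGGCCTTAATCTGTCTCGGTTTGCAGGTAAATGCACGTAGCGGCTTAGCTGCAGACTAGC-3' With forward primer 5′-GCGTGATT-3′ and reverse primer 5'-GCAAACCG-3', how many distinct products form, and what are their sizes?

Two products: 140 bp, 129 bp

The forward primer GCGTGATT matches the top strand at positions 32–39, 43–50.
The reverse primer's reverse complement is CGGTTTGC, matching at positions 164–171.
Each forward site pairs with the reverse site to give a product ending at position 171: sizes 140, 129 bp.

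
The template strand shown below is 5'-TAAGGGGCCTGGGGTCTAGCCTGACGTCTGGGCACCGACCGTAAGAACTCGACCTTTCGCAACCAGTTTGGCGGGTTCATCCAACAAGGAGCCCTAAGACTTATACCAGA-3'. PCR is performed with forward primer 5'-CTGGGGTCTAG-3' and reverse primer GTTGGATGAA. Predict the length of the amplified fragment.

77 bp

Forward primer CTGGGGTCTAG is found on the top strand at positions 9–19.
The reverse primer's reverse complement is TTCATCCAAC, which matches the template at positions 76–85.
Product length = (reverse-primer end) − (forward-primer start) + 1 = 85 − 9 + 1 = 77 bp.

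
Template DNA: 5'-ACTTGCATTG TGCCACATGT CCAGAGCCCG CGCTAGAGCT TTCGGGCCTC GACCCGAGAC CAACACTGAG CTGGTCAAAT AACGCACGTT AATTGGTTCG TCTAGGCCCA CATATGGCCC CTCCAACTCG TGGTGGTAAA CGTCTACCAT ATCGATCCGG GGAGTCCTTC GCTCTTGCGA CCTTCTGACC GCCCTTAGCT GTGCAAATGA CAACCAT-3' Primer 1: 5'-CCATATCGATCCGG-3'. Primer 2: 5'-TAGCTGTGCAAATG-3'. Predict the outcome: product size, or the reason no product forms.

Primer 1 (CCATATCGATCCGG) matches the top strand at positions 147–160 (3' end points downstream).
Primer 2 (TAGCTGTGCAAATG) also matches the top strand directly, at positions 196–209 — its reverse complement CATTTGCACAGCTA is not present.
Both primers anneal to the bottom strand with 3' ends pointing the same way, so neither can prime synthesis back toward the other.

No product — both primers anneal to the same strand and extend in the same direction.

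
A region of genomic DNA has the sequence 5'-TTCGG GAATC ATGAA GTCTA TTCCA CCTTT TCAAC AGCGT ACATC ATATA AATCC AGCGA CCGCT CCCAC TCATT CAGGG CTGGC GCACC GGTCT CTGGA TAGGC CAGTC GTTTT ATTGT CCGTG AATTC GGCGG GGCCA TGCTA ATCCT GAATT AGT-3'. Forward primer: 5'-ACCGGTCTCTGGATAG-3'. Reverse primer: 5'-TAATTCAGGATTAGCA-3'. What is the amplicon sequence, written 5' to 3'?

5'-ACCGGTCTCTGGATAGGCCAGTCGTTTTATTGTCCGTGAATTCGGCGGGGCCATGCTAATCCTGAATTA-3'

The forward primer matches the template at positions 88–103.
The reverse primer's reverse complement is TGCTAATCCTGAATTA, which matches the template at positions 141–156.
The product is the template from position 88 through 156 (69 bp).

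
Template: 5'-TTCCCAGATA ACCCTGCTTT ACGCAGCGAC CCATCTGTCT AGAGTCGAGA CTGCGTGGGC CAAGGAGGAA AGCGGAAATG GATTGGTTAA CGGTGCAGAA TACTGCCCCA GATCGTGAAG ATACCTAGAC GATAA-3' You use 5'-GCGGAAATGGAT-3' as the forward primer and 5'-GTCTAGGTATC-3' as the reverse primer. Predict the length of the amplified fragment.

59 bp

The forward primer matches the template at positions 72–83.
The reverse primer's reverse complement is GATACCTAGAC, which matches the template at positions 120–130.
Amplicon spans positions 72–130: 59 bp.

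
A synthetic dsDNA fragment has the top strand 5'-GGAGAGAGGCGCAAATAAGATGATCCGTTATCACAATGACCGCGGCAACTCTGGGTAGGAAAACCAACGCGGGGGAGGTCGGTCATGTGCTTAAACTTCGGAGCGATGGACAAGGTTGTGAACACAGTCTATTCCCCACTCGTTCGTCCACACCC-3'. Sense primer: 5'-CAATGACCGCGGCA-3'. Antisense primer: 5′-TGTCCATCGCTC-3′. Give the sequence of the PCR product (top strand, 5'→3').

5'-CAATGACCGCGGCAACTCTGGGTAGGAAAACCAACGCGGGGGAGGTCGGTCATGTGCTTAAACTTCGGAGCGATGGACA-3'

Forward primer CAATGACCGCGGCA is found on the top strand at positions 34–47.
The reverse primer's reverse complement is GAGCGATGGACA, which matches the template at positions 101–112.
The product is the template from position 34 through 112 (79 bp).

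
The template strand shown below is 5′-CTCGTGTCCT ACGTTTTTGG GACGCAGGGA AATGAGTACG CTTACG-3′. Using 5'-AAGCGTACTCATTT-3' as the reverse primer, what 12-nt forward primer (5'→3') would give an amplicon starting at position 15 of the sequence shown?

The reverse primer's reverse complement AAATGAGTACGCTT matches the template at positions 30–43; the product starts at position 15.
The forward primer is identical to the top strand over positions 15–26: TTTTGGGACGCA.

5'-TTTTGGGACGCA-3'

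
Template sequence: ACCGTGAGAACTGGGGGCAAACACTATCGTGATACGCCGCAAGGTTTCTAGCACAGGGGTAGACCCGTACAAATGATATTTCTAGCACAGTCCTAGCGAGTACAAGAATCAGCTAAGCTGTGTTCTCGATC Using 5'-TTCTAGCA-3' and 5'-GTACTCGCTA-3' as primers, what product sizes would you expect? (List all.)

The forward primer TTCTAGCA matches the top strand at positions 46–53, 80–87.
The reverse primer's reverse complement is TAGCGAGTAC, matching at positions 94–103.
Each forward site pairs with the reverse site to give a product ending at position 103: sizes 58, 24 bp.

58 bp, 24 bp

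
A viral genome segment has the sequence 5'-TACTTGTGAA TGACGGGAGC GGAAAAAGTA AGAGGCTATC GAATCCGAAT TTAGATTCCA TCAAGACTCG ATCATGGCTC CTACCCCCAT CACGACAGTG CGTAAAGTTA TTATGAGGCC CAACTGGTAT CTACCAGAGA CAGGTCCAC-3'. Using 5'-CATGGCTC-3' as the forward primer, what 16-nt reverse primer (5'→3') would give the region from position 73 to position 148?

5'-TGGACCTGTCTCTGGT-3'

The product's 3' end on the top strand is position 148.
The reverse primer anneals to the top strand over positions 133–148, i.e. to ACCAGAGACAGGTCCA.
Its sequence written 5'→3' is the reverse complement: TGGACCTGTCTCTGGT.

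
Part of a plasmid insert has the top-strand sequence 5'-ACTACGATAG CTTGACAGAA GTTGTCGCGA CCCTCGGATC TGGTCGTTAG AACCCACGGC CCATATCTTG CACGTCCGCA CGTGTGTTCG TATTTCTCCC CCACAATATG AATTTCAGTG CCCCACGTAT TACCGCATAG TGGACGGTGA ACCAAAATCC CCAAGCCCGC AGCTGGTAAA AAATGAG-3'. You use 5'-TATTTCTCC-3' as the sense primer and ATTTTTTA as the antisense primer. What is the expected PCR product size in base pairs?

Forward primer TATTTCTCC is found on the top strand at positions 91–99.
Taking the reverse complement of ATTTTTTA gives TAAAAAAT, found at positions 177–184 on the template; the primer anneals here to the top strand with its 3' end pointing upstream.
Amplicon spans positions 91–184: 94 bp.

94 bp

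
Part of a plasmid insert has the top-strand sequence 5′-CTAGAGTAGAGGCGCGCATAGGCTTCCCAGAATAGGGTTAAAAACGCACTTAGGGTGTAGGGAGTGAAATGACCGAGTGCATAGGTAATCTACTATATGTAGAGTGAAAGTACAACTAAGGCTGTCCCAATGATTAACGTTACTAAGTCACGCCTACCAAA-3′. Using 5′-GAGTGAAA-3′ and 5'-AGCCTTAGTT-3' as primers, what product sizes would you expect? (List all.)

The forward primer GAGTGAAA matches the top strand at positions 62–69, 102–109.
The reverse primer's reverse complement is AACTAAGGCT, matching at positions 114–123.
Each forward site pairs with the reverse site to give a product ending at position 123: sizes 62, 22 bp.

62 bp, 22 bp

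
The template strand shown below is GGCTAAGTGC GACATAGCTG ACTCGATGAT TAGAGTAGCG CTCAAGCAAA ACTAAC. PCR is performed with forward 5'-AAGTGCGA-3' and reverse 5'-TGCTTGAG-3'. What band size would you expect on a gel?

The forward primer matches the template at positions 5–12.
Reverse complement of the reverse primer: CTCAAGCA. This occurs on the top strand at positions 41–48.
Product length = (reverse-primer end) − (forward-primer start) + 1 = 48 − 5 + 1 = 44 bp.

44 bp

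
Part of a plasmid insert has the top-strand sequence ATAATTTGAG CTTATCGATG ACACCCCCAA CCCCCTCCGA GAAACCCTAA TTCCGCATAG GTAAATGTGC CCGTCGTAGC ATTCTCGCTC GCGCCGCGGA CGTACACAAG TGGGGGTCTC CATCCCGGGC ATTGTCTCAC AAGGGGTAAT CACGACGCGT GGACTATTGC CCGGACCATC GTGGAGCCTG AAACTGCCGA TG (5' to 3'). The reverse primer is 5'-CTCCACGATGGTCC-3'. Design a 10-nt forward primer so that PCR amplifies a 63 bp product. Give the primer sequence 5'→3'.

The reverse primer's reverse complement GGACCATCGTGGAG matches the template at positions 173–186, so the product ends at position 186.
A 63 bp product then starts at position 186 − 63 + 1 = 124.
The forward primer is identical to the top strand there: CCCGGGCATT.

5'-CCCGGGCATT-3'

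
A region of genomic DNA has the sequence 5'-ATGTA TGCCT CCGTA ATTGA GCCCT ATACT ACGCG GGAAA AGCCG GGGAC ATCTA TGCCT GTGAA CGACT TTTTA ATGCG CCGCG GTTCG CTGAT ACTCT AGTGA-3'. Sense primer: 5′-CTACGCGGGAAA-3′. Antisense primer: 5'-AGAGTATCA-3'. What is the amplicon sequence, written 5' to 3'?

5'-CTACGCGGGAAAAGCCGGGGACATCTATGCCTGTGAACGACTTTTTAATGCGCCGCGGTTCGCTGATACTCT-3'

The forward primer matches the template at positions 29–40.
Reverse complement of the reverse primer: TGATACTCT. This occurs on the top strand at positions 92–100.
The product is the template from position 29 through 100 (72 bp).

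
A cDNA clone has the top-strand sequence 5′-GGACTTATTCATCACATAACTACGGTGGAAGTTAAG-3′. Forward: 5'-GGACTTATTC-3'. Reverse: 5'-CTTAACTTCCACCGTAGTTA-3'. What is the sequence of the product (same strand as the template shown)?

The forward primer matches the template at positions 1–10.
The reverse primer's reverse complement is TAACTACGGTGGAAGTTAAG, which matches the template at positions 17–36.
The product is the template from position 1 through 36 (36 bp).

5'-GGACTTATTCATCACATAACTACGGTGGAAGTTAAG-3'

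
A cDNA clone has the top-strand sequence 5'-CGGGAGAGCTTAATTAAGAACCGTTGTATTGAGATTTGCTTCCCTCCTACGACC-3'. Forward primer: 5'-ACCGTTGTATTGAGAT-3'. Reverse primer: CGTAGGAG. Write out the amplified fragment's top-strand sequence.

The forward primer matches the template at positions 20–35.
Taking the reverse complement of CGTAGGAG gives CTCCTACG, found at positions 44–51 on the template; the primer anneals here to the top strand with its 3' end pointing upstream.
The product is the template from position 20 through 51 (32 bp).

5'-ACCGTTGTATTGAGATTTGCTTCCCTCCTACG-3'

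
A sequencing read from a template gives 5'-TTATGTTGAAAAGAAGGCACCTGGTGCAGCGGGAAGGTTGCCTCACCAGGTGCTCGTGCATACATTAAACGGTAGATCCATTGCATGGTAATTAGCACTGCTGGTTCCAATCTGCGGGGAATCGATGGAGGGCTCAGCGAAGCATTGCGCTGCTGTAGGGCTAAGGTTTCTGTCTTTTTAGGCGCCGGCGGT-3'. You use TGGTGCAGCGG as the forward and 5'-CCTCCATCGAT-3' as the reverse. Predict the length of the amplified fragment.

Forward primer TGGTGCAGCGG is found on the top strand at positions 22–32.
Taking the reverse complement of CCTCCATCGAT gives ATCGATGGAGG, found at positions 121–131 on the template; the primer anneals here to the top strand with its 3' end pointing upstream.
The product runs from position 22 to position 131, so its length is 131 − 22 + 1 = 110 bp.

110 bp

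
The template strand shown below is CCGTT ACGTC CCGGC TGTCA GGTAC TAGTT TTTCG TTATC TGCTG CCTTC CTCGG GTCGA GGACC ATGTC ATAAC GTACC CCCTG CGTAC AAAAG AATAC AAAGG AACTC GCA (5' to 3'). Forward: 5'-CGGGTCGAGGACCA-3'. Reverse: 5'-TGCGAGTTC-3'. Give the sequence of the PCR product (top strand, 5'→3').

The forward primer matches the template at positions 53–66.
The reverse primer's reverse complement is GAACTCGCA, which matches the template at positions 105–113.
The product is the template from position 53 through 113 (61 bp).

5'-CGGGTCGAGGACCATGTCATAACGTACCCCCTGCGTACAAAAGAATACAAAGGAACTCGCA-3'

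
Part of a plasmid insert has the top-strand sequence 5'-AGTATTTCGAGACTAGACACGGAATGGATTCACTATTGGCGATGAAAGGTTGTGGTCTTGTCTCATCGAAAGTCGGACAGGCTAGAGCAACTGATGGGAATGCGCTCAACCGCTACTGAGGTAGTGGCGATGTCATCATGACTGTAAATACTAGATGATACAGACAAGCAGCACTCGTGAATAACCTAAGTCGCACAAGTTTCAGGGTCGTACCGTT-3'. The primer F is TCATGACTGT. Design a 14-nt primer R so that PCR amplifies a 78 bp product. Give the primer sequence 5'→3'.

The forward primer binds at positions 136–145, so a 78 bp product ends at position 136 + 78 − 1 = 213.
The reverse primer anneals to the top strand over positions 200–213, i.e. to TTTCAGGGTCGTAC.
Its sequence written 5'→3' is the reverse complement: GTACGACCCTGAAA.

5'-GTACGACCCTGAAA-3'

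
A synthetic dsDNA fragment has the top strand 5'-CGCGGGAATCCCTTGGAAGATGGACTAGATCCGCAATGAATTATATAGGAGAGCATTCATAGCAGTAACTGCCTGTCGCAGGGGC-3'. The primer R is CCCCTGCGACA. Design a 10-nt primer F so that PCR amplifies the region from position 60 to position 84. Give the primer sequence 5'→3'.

The reverse primer's reverse complement TGTCGCAGGGG matches the template at positions 74–84; the product starts at position 60.
The forward primer is identical to the top strand over positions 60–69: TAGCAGTAAC.

5'-TAGCAGTAAC-3'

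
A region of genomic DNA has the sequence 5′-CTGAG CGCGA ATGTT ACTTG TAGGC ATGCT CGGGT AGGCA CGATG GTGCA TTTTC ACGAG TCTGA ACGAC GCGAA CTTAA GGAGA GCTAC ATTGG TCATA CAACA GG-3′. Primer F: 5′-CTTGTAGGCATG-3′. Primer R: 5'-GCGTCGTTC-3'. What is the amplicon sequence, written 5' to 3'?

Forward primer CTTGTAGGCATG is found on the top strand at positions 17–28.
Reverse complement of the reverse primer: GAACGACGC. This occurs on the top strand at positions 64–72.
The product is the template from position 17 through 72 (56 bp).

5'-CTTGTAGGCATGCTCGGGTAGGCACGATGGTGCATTTTCACGAGTCTGAACGACGC-3'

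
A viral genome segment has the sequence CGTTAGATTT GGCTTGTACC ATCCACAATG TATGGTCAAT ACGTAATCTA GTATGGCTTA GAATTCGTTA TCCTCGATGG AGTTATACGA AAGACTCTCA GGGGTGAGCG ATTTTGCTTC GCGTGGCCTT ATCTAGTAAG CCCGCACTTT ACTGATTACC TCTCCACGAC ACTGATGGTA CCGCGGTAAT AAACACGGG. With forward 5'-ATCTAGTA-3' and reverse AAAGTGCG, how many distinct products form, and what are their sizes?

The forward primer ATCTAGTA matches the top strand at positions 46–53, 131–138.
The reverse primer's reverse complement is CGCACTTT, matching at positions 143–150.
Each forward site pairs with the reverse site to give a product ending at position 150: sizes 105, 20 bp.

Two products: 105 bp, 20 bp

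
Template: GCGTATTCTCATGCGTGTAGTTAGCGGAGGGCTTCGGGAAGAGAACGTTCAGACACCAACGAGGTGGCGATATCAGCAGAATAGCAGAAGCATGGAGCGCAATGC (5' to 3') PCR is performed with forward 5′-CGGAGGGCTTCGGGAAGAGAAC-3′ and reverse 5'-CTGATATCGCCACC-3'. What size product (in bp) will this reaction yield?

Forward primer CGGAGGGCTTCGGGAAGAGAAC is found on the top strand at positions 25–46.
Taking the reverse complement of CTGATATCGCCACC gives GGTGGCGATATCAG, found at positions 63–76 on the template; the primer anneals here to the top strand with its 3' end pointing upstream.
Product length = (reverse-primer end) − (forward-primer start) + 1 = 76 − 25 + 1 = 52 bp.

52 bp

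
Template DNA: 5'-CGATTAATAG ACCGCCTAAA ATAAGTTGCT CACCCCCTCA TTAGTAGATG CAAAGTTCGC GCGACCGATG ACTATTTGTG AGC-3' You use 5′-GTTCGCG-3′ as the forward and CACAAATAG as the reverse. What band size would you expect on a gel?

Forward primer GTTCGCG is found on the top strand at positions 55–61.
The reverse primer's reverse complement is CTATTTGTG, which matches the template at positions 72–80.
The product runs from position 55 to position 80, so its length is 80 − 55 + 1 = 26 bp.

26 bp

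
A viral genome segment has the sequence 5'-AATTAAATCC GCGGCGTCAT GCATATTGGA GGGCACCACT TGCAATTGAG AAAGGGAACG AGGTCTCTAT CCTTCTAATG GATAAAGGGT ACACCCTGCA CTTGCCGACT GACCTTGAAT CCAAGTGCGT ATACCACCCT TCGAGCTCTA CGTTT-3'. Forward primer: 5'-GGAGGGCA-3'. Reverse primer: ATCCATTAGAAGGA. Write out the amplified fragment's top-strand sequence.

5'-GGAGGGCACCACTTGCAATTGAGAAAGGGAACGAGGTCTCTATCCTTCTAATGGAT-3'

Scanning the template, GGAGGGCA occurs at positions 28–35; this primer anneals to the bottom strand there with its 3' end pointing downstream.
Reverse complement of the reverse primer: TCCTTCTAATGGAT. This occurs on the top strand at positions 70–83.
The product is the template from position 28 through 83 (56 bp).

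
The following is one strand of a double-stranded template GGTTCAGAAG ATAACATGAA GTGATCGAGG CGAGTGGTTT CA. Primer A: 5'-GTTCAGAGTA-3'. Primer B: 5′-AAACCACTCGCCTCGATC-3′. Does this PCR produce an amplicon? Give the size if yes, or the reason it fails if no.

Primer A (GTTCAGAGTA) does not match the top strand, and its reverse complement TACTCTGAAC does not match either.
With no annealing site for primer A, no amplification occurs.

No product — primer A has no binding site in the template.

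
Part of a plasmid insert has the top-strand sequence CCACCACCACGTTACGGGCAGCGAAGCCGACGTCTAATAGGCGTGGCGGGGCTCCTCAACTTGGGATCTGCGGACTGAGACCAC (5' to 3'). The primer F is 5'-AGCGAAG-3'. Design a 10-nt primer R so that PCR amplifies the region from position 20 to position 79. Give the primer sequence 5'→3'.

5'-CTCAGTCCGC-3'

The product's 3' end on the top strand is position 79.
The reverse primer anneals to the top strand over positions 70–79, i.e. to GCGGACTGAG.
Its sequence written 5'→3' is the reverse complement: CTCAGTCCGC.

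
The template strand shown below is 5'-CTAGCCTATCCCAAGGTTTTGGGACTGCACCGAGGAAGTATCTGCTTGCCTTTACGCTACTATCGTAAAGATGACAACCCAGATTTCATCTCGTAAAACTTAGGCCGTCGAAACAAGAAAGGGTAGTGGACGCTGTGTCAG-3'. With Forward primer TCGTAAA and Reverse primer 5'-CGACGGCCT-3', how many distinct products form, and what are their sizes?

Two products: 48 bp, 20 bp

The forward primer TCGTAAA matches the top strand at positions 63–69, 91–97.
The reverse primer's reverse complement is AGGCCGTCG, matching at positions 102–110.
Each forward site pairs with the reverse site to give a product ending at position 110: sizes 48, 20 bp.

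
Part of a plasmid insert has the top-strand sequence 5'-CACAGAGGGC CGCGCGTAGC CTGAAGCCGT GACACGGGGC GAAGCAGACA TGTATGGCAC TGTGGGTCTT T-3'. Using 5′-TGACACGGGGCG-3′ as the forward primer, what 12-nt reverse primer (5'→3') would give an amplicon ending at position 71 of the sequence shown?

The forward primer binds at positions 30–41; the product's 3' end on the top strand is position 71.
The reverse primer anneals to the top strand over positions 60–71, i.e. to CTGTGGGTCTTT.
Its sequence written 5'→3' is the reverse complement: AAAGACCCACAG.

5'-AAAGACCCACAG-3'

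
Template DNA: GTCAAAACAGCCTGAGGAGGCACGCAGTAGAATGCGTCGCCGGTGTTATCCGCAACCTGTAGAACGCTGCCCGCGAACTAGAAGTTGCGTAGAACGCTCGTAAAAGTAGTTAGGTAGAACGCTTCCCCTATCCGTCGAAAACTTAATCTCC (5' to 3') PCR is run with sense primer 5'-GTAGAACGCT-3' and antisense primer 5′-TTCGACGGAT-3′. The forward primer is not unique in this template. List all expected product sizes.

81 bp, 51 bp, 26 bp

The forward primer GTAGAACGCT matches the top strand at positions 59–68, 89–98, 114–123.
The reverse primer's reverse complement is ATCCGTCGAA, matching at positions 130–139.
Each forward site pairs with the reverse site to give a product ending at position 139: sizes 81, 51, 26 bp.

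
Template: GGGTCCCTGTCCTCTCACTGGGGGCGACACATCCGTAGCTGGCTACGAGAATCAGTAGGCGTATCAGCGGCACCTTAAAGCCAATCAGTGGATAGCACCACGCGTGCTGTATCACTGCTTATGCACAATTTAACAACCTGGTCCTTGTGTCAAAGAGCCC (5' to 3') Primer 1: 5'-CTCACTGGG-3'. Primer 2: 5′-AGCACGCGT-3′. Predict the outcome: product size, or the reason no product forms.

Primer 1 (CTCACTGGG) matches the top strand at positions 14–22; it acts as a forward primer.
Primer 2's reverse complement is ACGCGTGCT, matching the top strand at positions 100–108; it acts as a reverse primer.
The 3' ends face each other across positions 14–108, giving a 95 bp product.

Yes — a 95 bp product.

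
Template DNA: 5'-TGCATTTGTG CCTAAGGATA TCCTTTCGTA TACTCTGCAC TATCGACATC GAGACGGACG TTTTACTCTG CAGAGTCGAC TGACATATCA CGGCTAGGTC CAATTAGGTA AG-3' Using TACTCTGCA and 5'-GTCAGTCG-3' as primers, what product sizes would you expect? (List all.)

The forward primer TACTCTGCA matches the top strand at positions 31–39, 64–72.
The reverse primer's reverse complement is CGACTGAC, matching at positions 77–84.
Each forward site pairs with the reverse site to give a product ending at position 84: sizes 54, 21 bp.

54 bp, 21 bp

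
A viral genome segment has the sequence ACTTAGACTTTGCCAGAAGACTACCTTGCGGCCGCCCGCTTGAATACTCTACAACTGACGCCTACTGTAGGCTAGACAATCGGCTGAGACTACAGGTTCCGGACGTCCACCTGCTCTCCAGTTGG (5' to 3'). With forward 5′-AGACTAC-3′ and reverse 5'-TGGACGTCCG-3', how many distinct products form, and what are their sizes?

The forward primer AGACTAC matches the top strand at positions 18–24, 87–93.
The reverse primer's reverse complement is CGGACGTCCA, matching at positions 100–109.
Each forward site pairs with the reverse site to give a product ending at position 109: sizes 92, 23 bp.

Two products: 92 bp, 23 bp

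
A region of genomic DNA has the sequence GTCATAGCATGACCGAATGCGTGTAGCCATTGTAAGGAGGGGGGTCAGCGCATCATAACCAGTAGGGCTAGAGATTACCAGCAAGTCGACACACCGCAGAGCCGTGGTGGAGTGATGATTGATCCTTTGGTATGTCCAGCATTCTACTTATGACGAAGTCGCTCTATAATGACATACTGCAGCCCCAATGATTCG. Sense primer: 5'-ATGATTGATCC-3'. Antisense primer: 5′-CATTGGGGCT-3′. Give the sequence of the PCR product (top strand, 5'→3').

5'-ATGATTGATCCTTTGGTATGTCCAGCATTCTACTTATGACGAAGTCGCTCTATAATGACATACTGCAGCCCCAATG-3'

Forward primer ATGATTGATCC is found on the top strand at positions 115–125.
Reverse complement of the reverse primer: AGCCCCAATG. This occurs on the top strand at positions 181–190.
The product is the template from position 115 through 190 (76 bp).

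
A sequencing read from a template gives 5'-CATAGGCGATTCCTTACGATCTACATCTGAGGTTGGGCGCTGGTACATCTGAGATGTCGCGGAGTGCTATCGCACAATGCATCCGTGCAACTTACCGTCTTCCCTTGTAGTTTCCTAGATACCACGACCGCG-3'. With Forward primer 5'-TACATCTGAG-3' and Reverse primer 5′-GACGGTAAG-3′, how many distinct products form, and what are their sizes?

Two products: 78 bp, 56 bp

The forward primer TACATCTGAG matches the top strand at positions 22–31, 44–53.
The reverse primer's reverse complement is CTTACCGTC, matching at positions 91–99.
Each forward site pairs with the reverse site to give a product ending at position 99: sizes 78, 56 bp.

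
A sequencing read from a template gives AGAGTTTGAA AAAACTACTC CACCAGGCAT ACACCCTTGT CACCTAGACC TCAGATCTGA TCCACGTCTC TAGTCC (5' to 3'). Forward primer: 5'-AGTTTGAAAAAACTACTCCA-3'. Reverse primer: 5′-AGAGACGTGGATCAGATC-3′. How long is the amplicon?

69 bp

Forward primer AGTTTGAAAAAACTACTCCA is found on the top strand at positions 3–22.
Taking the reverse complement of AGAGACGTGGATCAGATC gives GATCTGATCCACGTCTCT, found at positions 54–71 on the template; the primer anneals here to the top strand with its 3' end pointing upstream.
The product runs from position 3 to position 71, so its length is 71 − 3 + 1 = 69 bp.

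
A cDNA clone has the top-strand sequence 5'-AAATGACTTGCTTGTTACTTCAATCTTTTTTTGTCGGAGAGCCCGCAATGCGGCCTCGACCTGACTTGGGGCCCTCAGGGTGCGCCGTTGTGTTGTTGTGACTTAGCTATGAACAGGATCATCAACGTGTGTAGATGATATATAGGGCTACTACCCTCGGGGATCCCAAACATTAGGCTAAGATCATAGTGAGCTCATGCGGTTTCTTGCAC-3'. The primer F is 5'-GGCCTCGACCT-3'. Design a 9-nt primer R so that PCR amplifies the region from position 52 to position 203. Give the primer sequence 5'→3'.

5'-ACCGCATGA-3'

The product's 3' end on the top strand is position 203.
The reverse primer anneals to the top strand over positions 195–203, i.e. to TCATGCGGT.
Its sequence written 5'→3' is the reverse complement: ACCGCATGA.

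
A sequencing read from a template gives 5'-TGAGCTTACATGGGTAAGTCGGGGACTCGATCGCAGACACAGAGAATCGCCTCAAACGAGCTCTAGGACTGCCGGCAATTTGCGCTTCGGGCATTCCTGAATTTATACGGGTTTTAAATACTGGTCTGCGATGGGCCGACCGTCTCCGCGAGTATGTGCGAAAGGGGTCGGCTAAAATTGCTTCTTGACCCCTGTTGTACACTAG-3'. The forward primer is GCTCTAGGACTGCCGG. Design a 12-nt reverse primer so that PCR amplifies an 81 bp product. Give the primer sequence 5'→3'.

The forward primer binds at positions 60–75, so an 81 bp product ends at position 60 + 81 − 1 = 140.
The reverse primer anneals to the top strand over positions 129–140, i.e. to CGATGGGCCGAC.
Its sequence written 5'→3' is the reverse complement: GTCGGCCCATCG.

5'-GTCGGCCCATCG-3'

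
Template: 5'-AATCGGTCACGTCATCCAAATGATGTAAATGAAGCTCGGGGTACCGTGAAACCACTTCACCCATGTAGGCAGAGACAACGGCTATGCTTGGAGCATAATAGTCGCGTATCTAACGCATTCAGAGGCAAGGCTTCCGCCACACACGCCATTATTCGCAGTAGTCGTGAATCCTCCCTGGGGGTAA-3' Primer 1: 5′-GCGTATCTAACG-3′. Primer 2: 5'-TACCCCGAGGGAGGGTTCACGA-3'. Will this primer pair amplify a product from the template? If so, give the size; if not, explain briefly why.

No product — primer 2 has no binding site in the template.

Primer 2 (TACCCCGAGGGAGGGTTCACGA) does not match the top strand, and its reverse complement TCGTGAACCCTCCCTCGGGGTA does not match either.
With no annealing site for primer 2, no amplification occurs.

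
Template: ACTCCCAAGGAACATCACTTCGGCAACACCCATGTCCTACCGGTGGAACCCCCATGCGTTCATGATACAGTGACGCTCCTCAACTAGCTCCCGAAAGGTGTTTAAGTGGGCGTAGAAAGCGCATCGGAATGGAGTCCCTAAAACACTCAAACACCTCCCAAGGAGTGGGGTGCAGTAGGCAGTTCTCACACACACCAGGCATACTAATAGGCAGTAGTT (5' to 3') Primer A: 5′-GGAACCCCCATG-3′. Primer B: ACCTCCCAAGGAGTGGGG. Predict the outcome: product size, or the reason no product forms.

No product — both primers anneal to the same strand and extend in the same direction.

Primer A (GGAACCCCCATG) matches the top strand at positions 45–56 (3' end points downstream).
Primer B (ACCTCCCAAGGAGTGGGG) also matches the top strand directly, at positions 153–170 — its reverse complement CCCCACTCCTTGGGAGGT is not present.
Both primers anneal to the bottom strand with 3' ends pointing the same way, so neither can prime synthesis back toward the other.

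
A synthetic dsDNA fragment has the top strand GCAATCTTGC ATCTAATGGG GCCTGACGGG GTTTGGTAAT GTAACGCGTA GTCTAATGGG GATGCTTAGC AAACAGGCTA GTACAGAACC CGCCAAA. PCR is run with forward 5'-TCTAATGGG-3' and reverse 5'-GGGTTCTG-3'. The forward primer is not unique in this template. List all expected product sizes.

The forward primer TCTAATGGG matches the top strand at positions 12–20, 52–60.
The reverse primer's reverse complement is CAGAACCC, matching at positions 84–91.
Each forward site pairs with the reverse site to give a product ending at position 91: sizes 80, 40 bp.

80 bp, 40 bp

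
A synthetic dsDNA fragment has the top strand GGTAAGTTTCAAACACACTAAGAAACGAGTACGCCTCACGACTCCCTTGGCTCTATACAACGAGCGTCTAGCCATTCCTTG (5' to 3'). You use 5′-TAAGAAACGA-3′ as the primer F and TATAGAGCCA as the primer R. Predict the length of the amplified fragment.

39 bp

Scanning the template, TAAGAAACGA occurs at positions 19–28; this primer anneals to the bottom strand there with its 3' end pointing downstream.
Taking the reverse complement of TATAGAGCCA gives TGGCTCTATA, found at positions 48–57 on the template; the primer anneals here to the top strand with its 3' end pointing upstream.
The product runs from position 19 to position 57, so its length is 57 − 19 + 1 = 39 bp.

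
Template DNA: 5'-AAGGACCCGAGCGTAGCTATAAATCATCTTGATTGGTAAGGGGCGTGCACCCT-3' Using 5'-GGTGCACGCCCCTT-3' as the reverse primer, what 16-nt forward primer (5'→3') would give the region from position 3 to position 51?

5'-GGACCCGAGCGTAGCT-3'

The reverse primer's reverse complement AAGGGGCGTGCACC matches the template at positions 38–51; the product starts at position 3.
The forward primer is identical to the top strand over positions 3–18: GGACCCGAGCGTAGCT.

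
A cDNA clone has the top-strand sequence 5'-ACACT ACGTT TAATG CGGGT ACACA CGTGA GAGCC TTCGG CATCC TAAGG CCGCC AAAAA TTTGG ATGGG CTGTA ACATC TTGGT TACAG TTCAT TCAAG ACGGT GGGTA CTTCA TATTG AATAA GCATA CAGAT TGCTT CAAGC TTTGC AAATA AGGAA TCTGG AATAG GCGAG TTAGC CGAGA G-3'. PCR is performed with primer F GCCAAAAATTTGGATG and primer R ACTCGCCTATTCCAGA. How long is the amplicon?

124 bp

The forward primer matches the template at positions 53–68.
Reverse complement of the reverse primer: TCTGGAATAGGCGAGT. This occurs on the top strand at positions 161–176.
The product runs from position 53 to position 176, so its length is 176 − 53 + 1 = 124 bp.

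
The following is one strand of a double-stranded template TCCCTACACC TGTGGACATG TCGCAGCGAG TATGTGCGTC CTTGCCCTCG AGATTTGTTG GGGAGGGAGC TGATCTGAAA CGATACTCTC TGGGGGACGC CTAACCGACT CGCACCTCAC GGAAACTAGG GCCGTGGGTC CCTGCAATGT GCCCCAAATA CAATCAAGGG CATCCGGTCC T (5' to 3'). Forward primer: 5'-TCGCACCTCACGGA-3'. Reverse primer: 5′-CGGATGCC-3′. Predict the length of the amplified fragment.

67 bp

Forward primer TCGCACCTCACGGA is found on the top strand at positions 110–123.
Taking the reverse complement of CGGATGCC gives GGCATCCG, found at positions 169–176 on the template; the primer anneals here to the top strand with its 3' end pointing upstream.
Product length = (reverse-primer end) − (forward-primer start) + 1 = 176 − 110 + 1 = 67 bp.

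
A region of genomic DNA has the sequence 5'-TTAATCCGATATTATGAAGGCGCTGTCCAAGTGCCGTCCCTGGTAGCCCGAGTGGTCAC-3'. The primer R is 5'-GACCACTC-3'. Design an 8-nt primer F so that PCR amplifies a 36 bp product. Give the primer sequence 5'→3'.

5'-GCTGTCCA-3'

The reverse primer's reverse complement GAGTGGTC matches the template at positions 50–57, so the product ends at position 57.
A 36 bp product then starts at position 57 − 36 + 1 = 22.
The forward primer is identical to the top strand there: GCTGTCCA.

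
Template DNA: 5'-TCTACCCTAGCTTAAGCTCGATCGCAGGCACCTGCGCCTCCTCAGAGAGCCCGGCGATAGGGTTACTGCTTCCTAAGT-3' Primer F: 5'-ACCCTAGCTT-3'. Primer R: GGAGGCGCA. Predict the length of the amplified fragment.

Forward primer ACCCTAGCTT is found on the top strand at positions 4–13.
The reverse primer's reverse complement is TGCGCCTCC, which matches the template at positions 33–41.
Amplicon spans positions 4–41: 38 bp.

38 bp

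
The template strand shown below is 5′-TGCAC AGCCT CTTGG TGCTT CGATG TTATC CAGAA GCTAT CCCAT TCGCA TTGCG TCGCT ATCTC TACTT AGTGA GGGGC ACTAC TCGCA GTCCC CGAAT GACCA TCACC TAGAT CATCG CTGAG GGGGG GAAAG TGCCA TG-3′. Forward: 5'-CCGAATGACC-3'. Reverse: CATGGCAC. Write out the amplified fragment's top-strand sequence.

5'-CCGAATGACCATCACCTAGATCATCGCTGAGGGGGGGAAAGTGCCATG-3'

The forward primer matches the template at positions 95–104.
The reverse primer's reverse complement is GTGCCATG, which matches the template at positions 135–142.
The product is the template from position 95 through 142 (48 bp).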